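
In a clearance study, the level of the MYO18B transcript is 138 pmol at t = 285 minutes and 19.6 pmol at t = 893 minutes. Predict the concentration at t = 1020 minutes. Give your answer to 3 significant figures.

Over Δt = 893 − 285 = 608 minutes, the level fell by a factor of 138/19.6 ≈ 7.0408.
n = log₂(7.0408) ≈ 2.8157 half-lives, so t½ = 608/2.8157 ≈ 215.93 minutes.
From t = 893 to t = 1020: 19.6 × (1/2)^((1020−893)/215.93) ≈ 13.038 pmol.

13.0 pmol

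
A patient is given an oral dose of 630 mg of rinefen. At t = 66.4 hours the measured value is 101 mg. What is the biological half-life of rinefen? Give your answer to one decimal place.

A/A₀ = 101/630 ≈ 0.16032.
n = log₂(6.2376) ≈ 2.641 half-lives elapsed in 66.4 hours.
t½ = 66.4/2.641 ≈ 25.142 hours.

25.1 hours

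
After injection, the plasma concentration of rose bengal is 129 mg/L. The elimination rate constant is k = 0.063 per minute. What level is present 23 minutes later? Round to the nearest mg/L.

t½ = ln 2 / k = 0.69315 / 0.063 ≈ 11.002 minutes.
Number of half-lives: n = 23/11.002 ≈ 2.0905.
Remaining = 129 × (1/2)^2.0905 = 129 × 0.2348 ≈ 30.29 mg/L.

30 mg/L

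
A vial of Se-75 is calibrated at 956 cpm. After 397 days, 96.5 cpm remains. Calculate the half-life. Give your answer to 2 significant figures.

A/A₀ = 96.5/956 ≈ 0.10094.
n = log₂(9.9067) ≈ 3.3084 half-lives elapsed in 397 days.
t½ = 397/3.3084 ≈ 120 days.

120 days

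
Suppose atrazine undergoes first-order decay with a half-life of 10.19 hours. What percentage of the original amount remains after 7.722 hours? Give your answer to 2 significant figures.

n = 7.722/10.19 ≈ 0.7578 half-lives.
Fraction remaining = (1/2)^0.7578 ≈ 0.5914, i.e. 59.14%.

59%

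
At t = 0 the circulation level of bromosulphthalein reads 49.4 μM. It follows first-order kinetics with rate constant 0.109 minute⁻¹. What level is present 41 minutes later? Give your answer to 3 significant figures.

0.566 μM

t½ = ln 2 / k = 0.69315 / 0.109 ≈ 6.3591 minutes.
Number of half-lives: n = 41/6.3591 ≈ 6.4474.
Remaining = 49.4 × (1/2)^6.4474 = 49.4 × 0.011459 ≈ 0.56606 μM.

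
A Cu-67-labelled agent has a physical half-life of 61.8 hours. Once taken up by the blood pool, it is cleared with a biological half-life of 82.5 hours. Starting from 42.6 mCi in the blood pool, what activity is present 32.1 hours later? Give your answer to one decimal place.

1/t_eff = 1/t_phys + 1/t_biol = 1/61.8 + 1/82.5 = 0.028302 per hour.
t_eff = 61.8 × 82.5 / (61.8 + 82.5) ≈ 35.333 hours.
Remaining = 42.6 × (1/2)^(32.1/35.333) = 42.6 × (1/2)^0.90851 ≈ 22.695 mCi.

22.7 mCi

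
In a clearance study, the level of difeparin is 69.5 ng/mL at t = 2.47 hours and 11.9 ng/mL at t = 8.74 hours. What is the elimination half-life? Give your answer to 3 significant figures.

Over Δt = 8.74 − 2.47 = 6.27 hours, the level fell by a factor of 69.5/11.9 ≈ 5.8403.
n = log₂(5.8403) ≈ 2.5461 half-lives, so t½ = 6.27/2.5461 ≈ 2.4626 hours.

2.46 hours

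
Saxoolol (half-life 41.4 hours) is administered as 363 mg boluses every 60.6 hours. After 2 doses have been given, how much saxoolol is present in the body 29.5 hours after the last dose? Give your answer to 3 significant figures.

The 2 doses were given 90.1, 29.5 hours ago.
Total = 363·(1/2)^(90.1/41.4) + 363·(1/2)^(29.5/41.4)
      = 80.309 + 221.52 ≈ 301.83 mg.

302 mg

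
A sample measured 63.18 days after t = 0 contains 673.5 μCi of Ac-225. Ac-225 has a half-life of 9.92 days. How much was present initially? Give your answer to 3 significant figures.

55700 μCi

Number of half-lives elapsed: n = 63.18/9.92 ≈ 6.369.
A₀ = A × 2^n = 673.5 × 2^6.369 = 673.5 × 82.65 ≈ 55665 μCi.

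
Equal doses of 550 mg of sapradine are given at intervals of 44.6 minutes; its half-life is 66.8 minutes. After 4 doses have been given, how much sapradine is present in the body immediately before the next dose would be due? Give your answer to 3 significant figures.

The 4 doses were given 178.4, 133.8, 89.2, 44.6 minutes ago.
Total = 550·(1/2)^(178.4/66.8) + 550·(1/2)^(133.8/66.8) + 550·(1/2)^(89.2/66.8) + 550·(1/2)^(44.6/66.8)
      = 86.38 + 137.21 + 217.97 + 346.24 ≈ 787.8 mg.

788 mg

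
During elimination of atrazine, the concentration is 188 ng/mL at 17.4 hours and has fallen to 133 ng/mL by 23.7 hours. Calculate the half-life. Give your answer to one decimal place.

Over Δt = 23.7 − 17.4 = 6.3 hours, the level fell by a factor of 188/133 ≈ 1.4135.
n = log₂(1.4135) ≈ 0.49931 half-lives, so t½ = 6.3/0.49931 ≈ 12.618 hours.

12.6 hours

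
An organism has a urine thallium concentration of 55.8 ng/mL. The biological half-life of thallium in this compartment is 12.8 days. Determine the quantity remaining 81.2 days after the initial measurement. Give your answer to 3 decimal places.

Number of half-lives: n = 81.2/12.8 ≈ 6.3438.
Remaining = 55.8 × (1/2)^6.3438 = 55.8 × 0.012312 ≈ 0.68703 ng/mL.

0.687 ng/mL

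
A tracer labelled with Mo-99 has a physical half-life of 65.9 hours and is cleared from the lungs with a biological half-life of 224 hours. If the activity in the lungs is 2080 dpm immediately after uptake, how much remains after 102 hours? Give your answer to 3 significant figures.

1/t_eff = 1/t_phys + 1/t_biol = 1/65.9 + 1/224 = 0.019639 per hour.
t_eff = 65.9 × 224 / (65.9 + 224) ≈ 50.92 hours.
Remaining = 2080 × (1/2)^(102/50.92) = 2080 × (1/2)^2.0032 ≈ 518.86 dpm.

519 dpm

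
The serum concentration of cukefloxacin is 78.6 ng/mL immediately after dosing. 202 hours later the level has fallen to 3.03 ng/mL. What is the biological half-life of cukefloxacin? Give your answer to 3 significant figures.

A/A₀ = 3.03/78.6 ≈ 0.03855.
n = log₂(25.941) ≈ 4.6971 half-lives elapsed in 202 hours.
t½ = 202/4.6971 ≈ 43.005 hours.

43.0 hours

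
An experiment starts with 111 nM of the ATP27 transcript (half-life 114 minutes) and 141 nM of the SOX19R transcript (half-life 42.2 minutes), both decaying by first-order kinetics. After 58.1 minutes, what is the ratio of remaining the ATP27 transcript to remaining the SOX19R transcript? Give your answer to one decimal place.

1.4

ATP27 transcript: 111 × (1/2)^(58.1/114) = 111 × (1/2)^0.50965 ≈ 77.966 nM.
SOX19R transcript: 141 × (1/2)^(58.1/42.2) = 141 × (1/2)^1.3768 ≈ 54.296 nM.
Ratio ≈ 77.966 / 54.296 ≈ 1.4359.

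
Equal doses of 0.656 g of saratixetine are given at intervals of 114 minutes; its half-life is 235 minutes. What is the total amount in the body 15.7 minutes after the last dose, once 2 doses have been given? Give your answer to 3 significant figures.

The 2 doses were given 129.7, 15.7 minutes ago.
Total = 0.656·(1/2)^(129.7/235) + 0.656·(1/2)^(15.7/235)
      = 0.44747 + 0.62631 ≈ 1.0738 g.

1.07 g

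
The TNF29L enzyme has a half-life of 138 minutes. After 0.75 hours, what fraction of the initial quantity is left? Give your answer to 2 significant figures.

0.75 hours = 45 minutes.
n = 45/138 ≈ 0.32609 half-lives.
Fraction remaining = (1/2)^0.32609 ≈ 0.7977.

0.80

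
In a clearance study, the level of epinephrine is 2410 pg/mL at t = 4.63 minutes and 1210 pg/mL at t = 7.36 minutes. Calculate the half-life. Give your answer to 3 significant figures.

Over Δt = 7.36 − 4.63 = 2.73 minutes, the level fell by a factor of 2410/1210 ≈ 1.9917.
n = log₂(1.9917) ≈ 0.99403 half-lives, so t½ = 2.73/0.99403 ≈ 2.7464 minutes.

2.75 minutes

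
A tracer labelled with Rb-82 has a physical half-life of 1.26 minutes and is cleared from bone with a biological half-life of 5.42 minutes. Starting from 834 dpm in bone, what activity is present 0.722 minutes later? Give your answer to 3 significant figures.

511 dpm

1/t_eff = 1/t_phys + 1/t_biol = 1/1.26 + 1/5.42 = 0.97815 per minute.
t_eff = 1.26 × 5.42 / (1.26 + 5.42) ≈ 1.0223 minutes.
Remaining = 834 × (1/2)^(0.722/1.0223) = 834 × (1/2)^0.70623 ≈ 511.18 dpm.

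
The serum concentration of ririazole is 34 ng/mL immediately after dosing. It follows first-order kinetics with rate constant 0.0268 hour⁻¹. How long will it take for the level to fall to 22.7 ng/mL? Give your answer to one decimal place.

t½ = ln 2 / λ = 0.69315 / 0.0268 ≈ 25.864 hours.
Fraction remaining = 22.7/34 ≈ 0.66765.
n = log₂(34/22.7) = ln(1.4978)/ln 2 ≈ 0.58284 half-lives.
t = n × t½ = 0.58284 × 25.864 ≈ 15.074 hours.

15.1 hours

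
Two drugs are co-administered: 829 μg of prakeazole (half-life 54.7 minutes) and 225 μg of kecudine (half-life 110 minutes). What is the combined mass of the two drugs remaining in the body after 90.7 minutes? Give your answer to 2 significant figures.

prakeazole: 829 × (1/2)^(90.7/54.7) = 829 × (1/2)^1.6581 ≈ 262.67 μg.
kecudine: 225 × (1/2)^(90.7/110) = 225 × (1/2)^0.82455 ≈ 127.05 μg.
Total = 262.67 + 127.05 ≈ 389.72 μg.

390 μg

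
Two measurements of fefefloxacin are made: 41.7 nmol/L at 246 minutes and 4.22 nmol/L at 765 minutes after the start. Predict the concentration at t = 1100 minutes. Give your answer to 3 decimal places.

Over Δt = 765 − 246 = 519 minutes, the level fell by a factor of 41.7/4.22 ≈ 9.8815.
n = log₂(9.8815) ≈ 3.3047 half-lives, so t½ = 519/3.3047 ≈ 157.05 minutes.
From t = 765 to t = 1100: 4.22 × (1/2)^((1100−765)/157.05) ≈ 0.96201 nmol/L.

0.962 nmol/L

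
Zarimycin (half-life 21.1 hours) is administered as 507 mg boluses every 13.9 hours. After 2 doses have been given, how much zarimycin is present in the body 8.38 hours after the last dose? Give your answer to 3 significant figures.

The 2 doses were given 22.28, 8.38 hours ago.
Total = 507·(1/2)^(22.28/21.1) + 507·(1/2)^(8.38/21.1)
      = 243.86 + 384.99 ≈ 628.85 mg.

629 mg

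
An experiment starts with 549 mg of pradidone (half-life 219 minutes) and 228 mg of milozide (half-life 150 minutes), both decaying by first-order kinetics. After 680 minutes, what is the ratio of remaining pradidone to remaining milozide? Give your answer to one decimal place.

6.5

pradidone: 549 × (1/2)^(680/219) = 549 × (1/2)^3.105 ≈ 63.807 mg.
milozide: 228 × (1/2)^(680/150) = 228 × (1/2)^4.5333 ≈ 9.8461 mg.
Ratio ≈ 63.807 / 9.8461 ≈ 6.4804.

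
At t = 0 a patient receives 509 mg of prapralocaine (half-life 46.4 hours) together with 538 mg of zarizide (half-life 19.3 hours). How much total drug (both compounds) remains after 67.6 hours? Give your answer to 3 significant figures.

233 mg

prapralocaine: 509 × (1/2)^(67.6/46.4) = 509 × (1/2)^1.4569 ≈ 185.42 mg.
zarizide: 538 × (1/2)^(67.6/19.3) = 538 × (1/2)^3.5026 ≈ 47.468 mg.
Total = 185.42 + 47.468 ≈ 232.88 mg.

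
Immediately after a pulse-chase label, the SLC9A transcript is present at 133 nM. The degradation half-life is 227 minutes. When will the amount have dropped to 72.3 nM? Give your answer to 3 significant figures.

200 minutes

Fraction remaining = 72.3/133 ≈ 0.54361.
n = log₂(133/72.3) = ln(1.8396)/ln 2 ≈ 0.87936 half-lives.
t = n × t½ = 0.87936 × 227 ≈ 199.61 minutes.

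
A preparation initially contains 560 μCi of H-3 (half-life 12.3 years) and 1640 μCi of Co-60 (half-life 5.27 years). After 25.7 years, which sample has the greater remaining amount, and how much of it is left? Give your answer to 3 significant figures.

H-3, 132 μCi

H-3: 560 × (1/2)^2.0894 ≈ 131.59 μCi.
Co-60: 1640 × (1/2)^4.8767 ≈ 55.824 μCi.
H-3 has more remaining, at ≈ 131.59 μCi.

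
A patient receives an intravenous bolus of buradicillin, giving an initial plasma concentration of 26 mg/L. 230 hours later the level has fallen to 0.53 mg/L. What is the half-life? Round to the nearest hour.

A/A₀ = 0.53/26 ≈ 0.020385.
n = log₂(49.057) ≈ 5.6164 half-lives elapsed in 230 hours.
t½ = 230/5.6164 ≈ 40.952 hours.

41 hours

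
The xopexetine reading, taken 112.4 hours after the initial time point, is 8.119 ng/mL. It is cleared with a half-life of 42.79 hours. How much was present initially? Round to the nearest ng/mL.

Number of half-lives elapsed: n = 112.4/42.79 ≈ 2.6268.
A₀ = A × 2^n = 8.119 × 2^2.6268 = 8.119 × 6.1765 ≈ 50.147 ng/mL.

50 ng/mL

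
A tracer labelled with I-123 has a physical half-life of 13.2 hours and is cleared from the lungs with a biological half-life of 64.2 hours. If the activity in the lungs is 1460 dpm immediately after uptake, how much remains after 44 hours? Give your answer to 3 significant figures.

90.1 dpm

1/t_eff = 1/t_phys + 1/t_biol = 1/13.2 + 1/64.2 = 0.091334 per hour.
t_eff = 13.2 × 64.2 / (13.2 + 64.2) ≈ 10.949 hours.
Remaining = 1460 × (1/2)^(44/10.949) = 1460 × (1/2)^4.0187 ≈ 90.075 dpm.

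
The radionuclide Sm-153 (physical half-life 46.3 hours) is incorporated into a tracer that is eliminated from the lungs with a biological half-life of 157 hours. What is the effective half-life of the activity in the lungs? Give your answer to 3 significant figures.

1/t_eff = 1/t_phys + 1/t_biol = 1/46.3 + 1/157 = 0.027968 per hour.
t_eff = 46.3 × 157 / (46.3 + 157) ≈ 35.756 hours.

35.8 hours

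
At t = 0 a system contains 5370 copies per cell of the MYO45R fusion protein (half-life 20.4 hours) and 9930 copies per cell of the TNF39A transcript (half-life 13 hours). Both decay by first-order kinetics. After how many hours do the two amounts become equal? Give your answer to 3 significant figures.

31.8 hours

Set 5370·(1/2)^(t/20.4) = 9930·(1/2)^(t/13).
Taking log₂: log₂(5370/9930) = t·(1/20.4 − 1/13).
log₂(0.54079) = -0.88687; 1/20.4 − 1/13 = -0.027903.
t = -0.88687 / -0.027903 ≈ 31.784 hours.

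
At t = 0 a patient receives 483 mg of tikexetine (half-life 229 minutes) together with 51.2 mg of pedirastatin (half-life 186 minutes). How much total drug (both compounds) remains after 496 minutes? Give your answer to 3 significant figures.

tikexetine: 483 × (1/2)^(496/229) = 483 × (1/2)^2.1659 ≈ 107.63 mg.
pedirastatin: 51.2 × (1/2)^(496/186) = 51.2 × (1/2)^2.6667 ≈ 8.0635 mg.
Total = 107.63 + 8.0635 ≈ 115.69 mg.

116 mg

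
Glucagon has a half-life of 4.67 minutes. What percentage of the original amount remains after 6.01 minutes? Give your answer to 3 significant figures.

41.0%

n = 6.01/4.67 ≈ 1.2869 half-lives.
Fraction remaining = (1/2)^1.2869 ≈ 0.40982, i.e. 40.982%.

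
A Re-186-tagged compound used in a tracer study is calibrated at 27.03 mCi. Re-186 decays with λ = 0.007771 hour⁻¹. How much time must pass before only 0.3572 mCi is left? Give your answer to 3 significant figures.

t½ = ln 2 / λ = 0.69315 / 0.007771 ≈ 89.197 hours.
Fraction remaining = 0.3572/27.03 ≈ 0.013215.
n = log₂(27.03/0.3572) = ln(75.672)/ln 2 ≈ 6.2417 half-lives.
t = n × t½ = 6.2417 × 89.197 ≈ 556.74 hours.

557 hours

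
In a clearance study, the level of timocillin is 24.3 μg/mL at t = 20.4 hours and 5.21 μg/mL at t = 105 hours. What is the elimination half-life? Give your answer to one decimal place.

Over Δt = 105 − 20.4 = 84.6 hours, the level fell by a factor of 24.3/5.21 ≈ 4.6641.
n = log₂(4.6641) ≈ 2.2216 half-lives, so t½ = 84.6/2.2216 ≈ 38.081 hours.

38.1 hours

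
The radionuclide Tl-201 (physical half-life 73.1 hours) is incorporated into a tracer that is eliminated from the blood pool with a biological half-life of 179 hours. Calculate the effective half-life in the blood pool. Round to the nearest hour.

52 hours

1/t_eff = 1/t_phys + 1/t_biol = 1/73.1 + 1/179 = 0.019266 per hour.
t_eff = 73.1 × 179 / (73.1 + 179) ≈ 51.904 hours.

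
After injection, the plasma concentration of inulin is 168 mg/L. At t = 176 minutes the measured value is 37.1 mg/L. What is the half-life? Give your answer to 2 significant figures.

A/A₀ = 37.1/168 ≈ 0.22083.
n = log₂(4.5283) ≈ 2.179 half-lives elapsed in 176 minutes.
t½ = 176/2.179 ≈ 80.772 minutes.

81 minutes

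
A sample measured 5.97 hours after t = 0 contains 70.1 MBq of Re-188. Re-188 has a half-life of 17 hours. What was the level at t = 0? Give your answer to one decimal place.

89.4 MBq

Number of half-lives elapsed: n = 5.97/17 ≈ 0.35118.
A₀ = A × 2^n = 70.1 × 2^0.35118 = 70.1 × 1.2756 ≈ 89.42 MBq.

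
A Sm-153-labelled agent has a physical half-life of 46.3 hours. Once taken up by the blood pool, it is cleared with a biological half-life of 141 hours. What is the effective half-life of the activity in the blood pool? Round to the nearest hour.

35 hours

1/t_eff = 1/t_phys + 1/t_biol = 1/46.3 + 1/141 = 0.02869 per hour.
t_eff = 46.3 × 141 / (46.3 + 141) ≈ 34.855 hours.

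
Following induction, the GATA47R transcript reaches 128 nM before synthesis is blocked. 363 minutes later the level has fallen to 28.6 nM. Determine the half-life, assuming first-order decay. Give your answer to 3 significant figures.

168 minutes

A/A₀ = 28.6/128 ≈ 0.22344.
n = log₂(4.4755) ≈ 2.1621 half-lives elapsed in 363 minutes.
t½ = 363/2.1621 ≈ 167.9 minutes.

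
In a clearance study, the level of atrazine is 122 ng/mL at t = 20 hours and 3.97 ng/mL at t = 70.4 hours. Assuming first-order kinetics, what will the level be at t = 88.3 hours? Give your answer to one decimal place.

Over Δt = 70.4 − 20 = 50.4 hours, the level fell by a factor of 122/3.97 ≈ 30.73.
n = log₂(30.73) ≈ 4.9416 half-lives, so t½ = 50.4/4.9416 ≈ 10.199 hours.
From t = 70.4 to t = 88.3: 3.97 × (1/2)^((88.3−70.4)/10.199) ≈ 1.1762 ng/mL.

1.2 ng/mL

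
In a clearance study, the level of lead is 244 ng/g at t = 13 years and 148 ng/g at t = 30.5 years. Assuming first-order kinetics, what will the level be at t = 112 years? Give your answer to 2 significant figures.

Over Δt = 30.5 − 13 = 17.5 years, the level fell by a factor of 244/148 ≈ 1.6486.
n = log₂(1.6486) ≈ 0.72128 half-lives, so t½ = 17.5/0.72128 ≈ 24.262 years.
From t = 30.5 to t = 112: 148 × (1/2)^((112−30.5)/24.262) ≈ 14.423 ng/g.

14 ng/g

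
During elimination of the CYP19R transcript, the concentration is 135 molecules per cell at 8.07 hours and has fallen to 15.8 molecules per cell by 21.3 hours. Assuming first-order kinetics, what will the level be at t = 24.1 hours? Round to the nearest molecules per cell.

Over Δt = 21.3 − 8.07 = 13.23 hours, the level fell by a factor of 135/15.8 ≈ 8.5443.
n = log₂(8.5443) ≈ 3.095 half-lives, so t½ = 13.23/3.095 ≈ 4.2747 hours.
From t = 21.3 to t = 24.1: 15.8 × (1/2)^((24.1−21.3)/4.2747) ≈ 10.034 molecules per cell.

10 molecules per cell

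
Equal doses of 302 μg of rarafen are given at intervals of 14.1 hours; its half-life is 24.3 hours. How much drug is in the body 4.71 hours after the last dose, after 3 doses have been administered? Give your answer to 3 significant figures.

559 μg

The 3 doses were given 32.91, 18.81, 4.71 hours ago.
Total = 302·(1/2)^(32.91/24.3) + 302·(1/2)^(18.81/24.3) + 302·(1/2)^(4.71/24.3)
      = 118.12 + 176.6 + 264.03 ≈ 558.75 μg.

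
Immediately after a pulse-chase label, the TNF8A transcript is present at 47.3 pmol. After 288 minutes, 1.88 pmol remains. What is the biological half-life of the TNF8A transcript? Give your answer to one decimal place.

A/A₀ = 1.88/47.3 ≈ 0.039746.
n = log₂(25.16) ≈ 4.653 half-lives elapsed in 288 minutes.
t½ = 288/4.653 ≈ 61.895 minutes.

61.9 minutes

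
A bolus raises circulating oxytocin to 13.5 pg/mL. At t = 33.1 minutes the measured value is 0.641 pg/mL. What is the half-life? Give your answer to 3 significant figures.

A/A₀ = 0.641/13.5 ≈ 0.047481.
n = log₂(21.061) ≈ 4.3965 half-lives elapsed in 33.1 minutes.
t½ = 33.1/4.3965 ≈ 7.5287 minutes.

7.53 minutes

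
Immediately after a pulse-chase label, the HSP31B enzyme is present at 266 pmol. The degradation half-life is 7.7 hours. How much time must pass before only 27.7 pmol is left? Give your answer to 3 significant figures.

Fraction remaining = 27.7/266 ≈ 0.10414.
n = log₂(266/27.7) = ln(9.6029)/ln 2 ≈ 3.2635 half-lives.
t = n × t½ = 3.2635 × 7.7 ≈ 25.129 hours.

25.1 hours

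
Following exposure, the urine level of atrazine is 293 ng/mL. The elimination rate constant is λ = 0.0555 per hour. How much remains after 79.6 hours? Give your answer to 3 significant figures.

t½ = ln 2 / λ = 0.69315 / 0.0555 ≈ 12.489 hours.
Number of half-lives: n = 79.6/12.489 ≈ 6.3735.
Remaining = 293 × (1/2)^6.3735 = 293 × 0.012061 ≈ 3.5338 ng/mL.

3.53 ng/mL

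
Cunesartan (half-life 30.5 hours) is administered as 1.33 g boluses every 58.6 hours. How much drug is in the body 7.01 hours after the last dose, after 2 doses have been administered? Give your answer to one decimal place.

1.4 g

The 2 doses were given 65.61, 7.01 hours ago.
Total = 1.33·(1/2)^(65.61/30.5) + 1.33·(1/2)^(7.01/30.5)
      = 0.29943 + 1.1341 ≈ 1.4336 g.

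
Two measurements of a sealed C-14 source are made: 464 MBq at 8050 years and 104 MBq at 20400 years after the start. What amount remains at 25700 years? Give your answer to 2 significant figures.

Over Δt = 20400 − 8050 = 12350 years, the level fell by a factor of 464/104 ≈ 4.4615.
n = log₂(4.4615) ≈ 2.1575 half-lives, so t½ = 12350/2.1575 ≈ 5724.1 years.
From t = 20400 to t = 25700: 104 × (1/2)^((25700−20400)/5724.1) ≈ 54.74 MBq.

55 MBq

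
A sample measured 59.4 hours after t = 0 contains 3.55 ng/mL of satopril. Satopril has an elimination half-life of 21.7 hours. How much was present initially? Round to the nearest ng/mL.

24 ng/mL

Number of half-lives elapsed: n = 59.4/21.7 ≈ 2.7373.
A₀ = A × 2^n = 3.55 × 2^2.7373 = 3.55 × 6.6683 ≈ 23.673 ng/mL.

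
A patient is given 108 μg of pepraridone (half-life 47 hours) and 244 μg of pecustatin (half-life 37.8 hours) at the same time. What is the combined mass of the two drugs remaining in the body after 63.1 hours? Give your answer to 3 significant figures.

pepraridone: 108 × (1/2)^(63.1/47) = 108 × (1/2)^1.3426 ≈ 42.587 μg.
pecustatin: 244 × (1/2)^(63.1/37.8) = 244 × (1/2)^1.6693 ≈ 76.714 μg.
Total = 42.587 + 76.714 ≈ 119.3 μg.

119 μg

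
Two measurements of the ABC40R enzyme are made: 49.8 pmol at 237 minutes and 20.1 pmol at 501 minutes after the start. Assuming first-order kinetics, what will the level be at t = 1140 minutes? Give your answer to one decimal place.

2.2 pmol

Over Δt = 501 − 237 = 264 minutes, the level fell by a factor of 49.8/20.1 ≈ 2.4776.
n = log₂(2.4776) ≈ 1.309 half-lives, so t½ = 264/1.309 ≈ 201.69 minutes.
From t = 501 to t = 1140: 20.1 × (1/2)^((1140−501)/201.69) ≈ 2.2359 pmol.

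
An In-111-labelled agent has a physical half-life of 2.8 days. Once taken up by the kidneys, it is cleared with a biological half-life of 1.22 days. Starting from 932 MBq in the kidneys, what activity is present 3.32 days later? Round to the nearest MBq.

62 MBq

1/t_eff = 1/t_phys + 1/t_biol = 1/2.8 + 1/1.22 = 1.1768 per day.
t_eff = 2.8 × 1.22 / (2.8 + 1.22) ≈ 0.84975 days.
Remaining = 932 × (1/2)^(3.32/0.84975) = 932 × (1/2)^3.907 ≈ 62.128 MBq.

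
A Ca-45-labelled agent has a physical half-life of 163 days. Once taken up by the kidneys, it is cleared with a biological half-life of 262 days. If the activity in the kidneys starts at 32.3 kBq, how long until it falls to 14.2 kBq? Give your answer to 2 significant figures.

1/t_eff = 1/t_phys + 1/t_biol = 1/163 + 1/262 = 0.0099518 per day.
t_eff = 163 × 262 / (163 + 262) ≈ 100.48 days.
n = log₂(32.3/14.2) ≈ 1.1856; t = 1.1856 × 100.48 ≈ 119.14 days.

120 days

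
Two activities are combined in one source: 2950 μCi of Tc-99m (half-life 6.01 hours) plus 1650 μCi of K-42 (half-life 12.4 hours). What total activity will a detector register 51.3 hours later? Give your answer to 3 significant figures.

102 μCi

Tc-99m: 2950 × (1/2)^(51.3/6.01) = 2950 × (1/2)^8.5358 ≈ 7.9487 μCi.
K-42: 1650 × (1/2)^(51.3/12.4) = 1650 × (1/2)^4.1371 ≈ 93.776 μCi.
Total = 7.9487 + 93.776 ≈ 101.73 μCi.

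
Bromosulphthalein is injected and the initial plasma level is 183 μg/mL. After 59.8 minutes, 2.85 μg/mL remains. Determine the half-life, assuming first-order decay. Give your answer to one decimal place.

A/A₀ = 2.85/183 ≈ 0.015574.
n = log₂(64.211) ≈ 6.0047 half-lives elapsed in 59.8 minutes.
t½ = 59.8/6.0047 ≈ 9.9588 minutes.

10.0 minutes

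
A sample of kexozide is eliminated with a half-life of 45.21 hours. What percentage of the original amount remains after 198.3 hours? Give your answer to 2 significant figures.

4.8%

n = 198.3/45.21 ≈ 4.3862 half-lives.
Fraction remaining = (1/2)^4.3862 ≈ 0.047821, i.e. 4.7821%.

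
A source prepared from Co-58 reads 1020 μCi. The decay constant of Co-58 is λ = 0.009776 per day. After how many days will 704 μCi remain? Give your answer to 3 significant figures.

t½ = ln 2 / λ = 0.69315 / 0.009776 ≈ 70.903 days.
Fraction remaining = 704/1020 ≈ 0.6902.
n = log₂(1020/704) = ln(1.4489)/ln 2 ≈ 0.53492 half-lives.
t = n × t½ = 0.53492 × 70.903 ≈ 37.928 days.

37.9 days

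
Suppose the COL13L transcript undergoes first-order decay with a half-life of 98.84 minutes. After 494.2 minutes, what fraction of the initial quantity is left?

0.03125

n = 494.2/98.84 ≈ 5 half-lives.
Fraction remaining = (1/2)^5 ≈ 0.03125.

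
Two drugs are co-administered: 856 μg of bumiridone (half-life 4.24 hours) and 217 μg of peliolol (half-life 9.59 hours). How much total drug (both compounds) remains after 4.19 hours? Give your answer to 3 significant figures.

592 μg

bumiridone: 856 × (1/2)^(4.19/4.24) = 856 × (1/2)^0.98821 ≈ 431.51 μg.
peliolol: 217 × (1/2)^(4.19/9.59) = 217 × (1/2)^0.43691 ≈ 160.3 μg.
Total = 431.51 + 160.3 ≈ 591.81 μg.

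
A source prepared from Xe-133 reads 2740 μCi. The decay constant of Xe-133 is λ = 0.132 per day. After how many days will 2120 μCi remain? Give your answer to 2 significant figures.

1.9 days

t½ = ln 2 / λ = 0.69315 / 0.132 ≈ 5.2511 days.
Fraction remaining = 2120/2740 ≈ 0.77372.
n = log₂(2740/2120) = ln(1.2925)/ln 2 ≈ 0.37011 half-lives.
t = n × t½ = 0.37011 × 5.2511 ≈ 1.9435 days.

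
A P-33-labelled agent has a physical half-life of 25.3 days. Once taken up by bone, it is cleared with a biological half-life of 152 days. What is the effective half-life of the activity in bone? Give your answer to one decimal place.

21.7 days

1/t_eff = 1/t_phys + 1/t_biol = 1/25.3 + 1/152 = 0.046105 per day.
t_eff = 25.3 × 152 / (25.3 + 152) ≈ 21.69 days.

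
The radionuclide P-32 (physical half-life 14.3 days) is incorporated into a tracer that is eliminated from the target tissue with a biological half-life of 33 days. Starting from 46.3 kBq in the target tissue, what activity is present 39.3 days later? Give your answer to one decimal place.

1/t_eff = 1/t_phys + 1/t_biol = 1/14.3 + 1/33 = 0.10023 per day.
t_eff = 14.3 × 33 / (14.3 + 33) ≈ 9.9767 days.
Remaining = 46.3 × (1/2)^(39.3/9.9767) = 46.3 × (1/2)^3.9392 ≈ 3.0184 kBq.

3.0 kBq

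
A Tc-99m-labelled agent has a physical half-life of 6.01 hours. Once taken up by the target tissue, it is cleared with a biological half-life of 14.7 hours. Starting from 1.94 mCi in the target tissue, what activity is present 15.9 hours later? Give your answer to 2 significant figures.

1/t_eff = 1/t_phys + 1/t_biol = 1/6.01 + 1/14.7 = 0.23442 per hour.
t_eff = 6.01 × 14.7 / (6.01 + 14.7) ≈ 4.2659 hours.
Remaining = 1.94 × (1/2)^(15.9/4.2659) = 1.94 × (1/2)^3.7272 ≈ 0.14649 mCi.

0.15 mCi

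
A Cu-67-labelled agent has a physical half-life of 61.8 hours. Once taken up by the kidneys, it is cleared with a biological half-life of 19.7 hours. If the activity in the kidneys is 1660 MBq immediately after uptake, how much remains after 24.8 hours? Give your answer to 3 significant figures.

525 MBq

1/t_eff = 1/t_phys + 1/t_biol = 1/61.8 + 1/19.7 = 0.066943 per hour.
t_eff = 61.8 × 19.7 / (61.8 + 19.7) ≈ 14.938 hours.
Remaining = 1660 × (1/2)^(24.8/14.938) = 1660 × (1/2)^1.6602 ≈ 525.22 MBq.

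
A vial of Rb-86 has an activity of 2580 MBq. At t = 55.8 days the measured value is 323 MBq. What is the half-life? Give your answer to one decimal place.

A/A₀ = 323/2580 ≈ 0.12519.
n = log₂(7.9876) ≈ 2.9978 half-lives elapsed in 55.8 days.
t½ = 55.8/2.9978 ≈ 18.614 days.

18.6 days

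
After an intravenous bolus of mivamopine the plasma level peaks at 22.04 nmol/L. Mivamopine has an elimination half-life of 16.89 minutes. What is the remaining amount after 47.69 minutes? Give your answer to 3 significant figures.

3.11 nmol/L

Number of half-lives: n = 47.69/16.89 ≈ 2.8236.
Remaining = 22.04 × (1/2)^2.8236 = 22.04 × 0.14126 ≈ 3.1134 nmol/L.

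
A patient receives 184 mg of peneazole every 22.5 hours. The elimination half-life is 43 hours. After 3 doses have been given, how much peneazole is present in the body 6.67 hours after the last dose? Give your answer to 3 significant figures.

360 mg

The 3 doses were given 51.67, 29.17, 6.67 hours ago.
Total = 184·(1/2)^(51.67/43) + 184·(1/2)^(29.17/43) + 184·(1/2)^(6.67/43)
      = 80 + 114.98 + 165.24 ≈ 360.22 mg.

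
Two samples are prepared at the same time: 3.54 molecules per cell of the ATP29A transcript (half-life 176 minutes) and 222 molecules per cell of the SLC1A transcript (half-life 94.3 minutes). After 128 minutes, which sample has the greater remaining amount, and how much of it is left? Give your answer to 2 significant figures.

ATP29A transcript: 3.54 × (1/2)^0.72727 ≈ 2.1383 molecules per cell.
SLC1A transcript: 222 × (1/2)^1.3574 ≈ 86.645 molecules per cell.
SLC1A transcript has more remaining, at ≈ 86.645 molecules per cell.

SLC1A transcript, 87 molecules per cell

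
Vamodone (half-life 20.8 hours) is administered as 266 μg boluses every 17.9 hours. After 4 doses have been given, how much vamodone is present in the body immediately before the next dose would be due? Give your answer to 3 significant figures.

296 μg

The 4 doses were given 71.6, 53.7, 35.8, 17.9 hours ago.
Total = 266·(1/2)^(71.6/20.8) + 266·(1/2)^(53.7/20.8) + 266·(1/2)^(35.8/20.8) + 266·(1/2)^(17.9/20.8)
      = 24.471 + 44.433 + 80.679 + 146.49 ≈ 296.08 μg.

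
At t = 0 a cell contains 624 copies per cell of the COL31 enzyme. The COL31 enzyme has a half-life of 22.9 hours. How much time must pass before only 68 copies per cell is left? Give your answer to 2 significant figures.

73 hours

Fraction remaining = 68/624 ≈ 0.10897.
n = log₂(624/68) = ln(9.1765)/ln 2 ≈ 3.1979 half-lives.
t = n × t½ = 3.1979 × 22.9 ≈ 73.233 hours.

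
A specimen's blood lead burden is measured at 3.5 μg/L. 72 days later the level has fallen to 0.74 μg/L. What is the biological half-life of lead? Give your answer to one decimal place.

A/A₀ = 0.74/3.5 ≈ 0.21143.
n = log₂(4.7297) ≈ 2.2418 half-lives elapsed in 72 days.
t½ = 72/2.2418 ≈ 32.118 days.

32.1 days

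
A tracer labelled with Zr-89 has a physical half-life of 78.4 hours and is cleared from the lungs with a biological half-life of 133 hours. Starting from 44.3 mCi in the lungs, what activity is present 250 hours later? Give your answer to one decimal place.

1/t_eff = 1/t_phys + 1/t_biol = 1/78.4 + 1/133 = 0.020274 per hour.
t_eff = 78.4 × 133 / (78.4 + 133) ≈ 49.325 hours.
Remaining = 44.3 × (1/2)^(250/49.325) = 44.3 × (1/2)^5.0685 ≈ 1.3202 mCi.

1.3 mCi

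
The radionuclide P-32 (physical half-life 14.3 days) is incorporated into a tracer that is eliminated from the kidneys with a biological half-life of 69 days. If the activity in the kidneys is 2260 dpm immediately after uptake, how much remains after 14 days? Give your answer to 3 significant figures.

1/t_eff = 1/t_phys + 1/t_biol = 1/14.3 + 1/69 = 0.084423 per day.
t_eff = 14.3 × 69 / (14.3 + 69) ≈ 11.845 days.
Remaining = 2260 × (1/2)^(14/11.845) = 2260 × (1/2)^1.1819 ≈ 996.13 dpm.

996 dpm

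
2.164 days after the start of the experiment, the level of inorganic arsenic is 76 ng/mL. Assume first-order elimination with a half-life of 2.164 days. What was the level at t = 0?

152 ng/mL

Number of half-lives elapsed: n = 2.164/2.164 ≈ 1.
A₀ = A × 2^n = 76 × 2^1 = 76 × 2 ≈ 152 ng/mL.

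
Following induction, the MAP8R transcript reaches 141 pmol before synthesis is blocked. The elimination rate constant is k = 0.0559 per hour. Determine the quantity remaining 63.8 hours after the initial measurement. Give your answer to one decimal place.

t½ = ln 2 / k = 0.69315 / 0.0559 ≈ 12.4 hours.
Number of half-lives: n = 63.8/12.4 ≈ 5.1453.
Remaining = 141 × (1/2)^5.1453 = 141 × 0.028257 ≈ 3.9842 pmol.

4.0 pmol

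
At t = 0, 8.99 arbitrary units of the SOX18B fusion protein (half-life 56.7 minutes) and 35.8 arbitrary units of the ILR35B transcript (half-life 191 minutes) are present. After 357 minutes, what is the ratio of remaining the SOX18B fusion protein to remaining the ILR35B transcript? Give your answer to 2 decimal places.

SOX18B fusion protein: 8.99 × (1/2)^(357/56.7) = 8.99 × (1/2)^6.2963 ≈ 0.11439 arbitrary units.
ILR35B transcript: 35.8 × (1/2)^(357/191) = 35.8 × (1/2)^1.8691 ≈ 9.8 arbitrary units.
Ratio ≈ 0.11439 / 9.8 ≈ 0.011672.

0.01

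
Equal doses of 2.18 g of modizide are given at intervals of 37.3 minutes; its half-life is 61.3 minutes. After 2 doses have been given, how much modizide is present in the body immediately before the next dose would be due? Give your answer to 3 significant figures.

2.37 g

The 2 doses were given 74.6, 37.3 minutes ago.
Total = 2.18·(1/2)^(74.6/61.3) + 2.18·(1/2)^(37.3/61.3)
      = 0.93781 + 1.4298 ≈ 2.3676 g.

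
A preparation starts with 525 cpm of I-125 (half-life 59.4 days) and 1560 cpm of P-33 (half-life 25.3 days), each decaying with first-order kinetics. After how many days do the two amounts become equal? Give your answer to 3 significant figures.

Set 525·(1/2)^(t/59.4) = 1560·(1/2)^(t/25.3).
Taking log₂: log₂(525/1560) = t·(1/59.4 − 1/25.3).
log₂(0.33654) = -1.5712; 1/59.4 − 1/25.3 = -0.022691.
t = -1.5712 / -0.022691 ≈ 69.242 days.

69.2 days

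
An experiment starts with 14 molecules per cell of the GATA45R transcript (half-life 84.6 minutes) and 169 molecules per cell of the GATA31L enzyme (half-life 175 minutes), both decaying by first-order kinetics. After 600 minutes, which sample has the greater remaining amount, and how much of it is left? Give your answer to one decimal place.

GATA31L enzyme, 15.7 molecules per cell

GATA45R transcript: 14 × (1/2)^7.0922 ≈ 0.1026 molecules per cell.
GATA31L enzyme: 169 × (1/2)^3.4286 ≈ 15.696 molecules per cell.
GATA31L enzyme has more remaining, at ≈ 15.696 molecules per cell.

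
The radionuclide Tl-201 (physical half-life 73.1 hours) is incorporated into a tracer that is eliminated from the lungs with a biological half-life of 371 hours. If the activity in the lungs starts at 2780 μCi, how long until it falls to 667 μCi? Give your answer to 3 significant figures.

1/t_eff = 1/t_phys + 1/t_biol = 1/73.1 + 1/371 = 0.016375 per hour.
t_eff = 73.1 × 371 / (73.1 + 371) ≈ 61.068 hours.
n = log₂(2780/667) ≈ 2.0593; t = 2.0593 × 61.068 ≈ 125.76 hours.

126 hours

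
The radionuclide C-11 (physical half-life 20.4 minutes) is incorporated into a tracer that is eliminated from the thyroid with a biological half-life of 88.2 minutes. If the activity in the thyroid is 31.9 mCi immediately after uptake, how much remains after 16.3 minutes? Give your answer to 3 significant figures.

1/t_eff = 1/t_phys + 1/t_biol = 1/20.4 + 1/88.2 = 0.060357 per minute.
t_eff = 20.4 × 88.2 / (20.4 + 88.2) ≈ 16.568 minutes.
Remaining = 31.9 × (1/2)^(16.3/16.568) = 31.9 × (1/2)^0.98383 ≈ 16.13 mCi.

16.1 mCi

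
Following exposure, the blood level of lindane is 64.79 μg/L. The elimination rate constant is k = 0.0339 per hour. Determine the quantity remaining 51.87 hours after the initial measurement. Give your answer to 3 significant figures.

t½ = ln 2 / k = 0.69315 / 0.0339 ≈ 20.447 hours.
Number of half-lives: n = 51.87/20.447 ≈ 2.5368.
Remaining = 64.79 × (1/2)^2.5368 = 64.79 × 0.17232 ≈ 11.165 μg/L.

11.2 μg/L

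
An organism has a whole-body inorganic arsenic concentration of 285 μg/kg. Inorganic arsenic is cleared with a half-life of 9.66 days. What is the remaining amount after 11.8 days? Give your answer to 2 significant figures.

Number of half-lives: n = 11.8/9.66 ≈ 1.2215.
Remaining = 285 × (1/2)^1.2215 = 285 × 0.42883 ≈ 122.22 μg/kg.

120 μg/kg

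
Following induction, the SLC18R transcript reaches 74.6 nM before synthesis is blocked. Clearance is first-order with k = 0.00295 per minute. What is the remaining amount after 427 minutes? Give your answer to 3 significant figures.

t½ = ln 2 / k = 0.69315 / 0.00295 ≈ 234.97 minutes.
Number of half-lives: n = 427/234.97 ≈ 1.8173.
Remaining = 74.6 × (1/2)^1.8173 = 74.6 × 0.28375 ≈ 21.168 nM.

21.2 nM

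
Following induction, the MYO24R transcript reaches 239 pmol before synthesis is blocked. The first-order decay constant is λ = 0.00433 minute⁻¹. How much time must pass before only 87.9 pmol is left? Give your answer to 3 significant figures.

t½ = ln 2 / λ = 0.69315 / 0.00433 ≈ 160.08 minutes.
Fraction remaining = 87.9/239 ≈ 0.36778.
n = log₂(239/87.9) = ln(2.719)/ln 2 ≈ 1.4431 half-lives.
t = n × t½ = 1.4431 × 160.08 ≈ 231.01 minutes.

231 minutes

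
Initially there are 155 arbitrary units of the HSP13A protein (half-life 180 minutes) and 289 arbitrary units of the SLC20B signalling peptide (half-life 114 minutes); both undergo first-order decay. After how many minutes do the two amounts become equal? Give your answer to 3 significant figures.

Set 155·(1/2)^(t/180) = 289·(1/2)^(t/114).
Taking log₂: log₂(155/289) = t·(1/180 − 1/114).
log₂(0.53633) = -0.8988; 1/180 − 1/114 = -0.0032164.
t = -0.8988 / -0.0032164 ≈ 279.45 minutes.

279 minutes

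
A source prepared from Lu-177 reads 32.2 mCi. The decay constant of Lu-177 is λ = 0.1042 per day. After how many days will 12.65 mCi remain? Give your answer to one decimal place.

t½ = ln 2 / λ = 0.69315 / 0.1042 ≈ 6.6521 days.
Fraction remaining = 12.65/32.2 ≈ 0.39286.
n = log₂(32.2/12.65) = ln(2.5455)/ln 2 ≈ 1.3479 half-lives.
t = n × t½ = 1.3479 × 6.6521 ≈ 8.9665 days.

9.0 days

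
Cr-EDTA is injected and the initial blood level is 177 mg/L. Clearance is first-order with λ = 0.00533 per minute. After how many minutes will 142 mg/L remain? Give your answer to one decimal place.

41.3 minutes

t½ = ln 2 / λ = 0.69315 / 0.00533 ≈ 130.05 minutes.
Fraction remaining = 142/177 ≈ 0.80226.
n = log₂(177/142) = ln(1.2465)/ln 2 ≈ 0.31786 half-lives.
t = n × t½ = 0.31786 × 130.05 ≈ 41.336 minutes.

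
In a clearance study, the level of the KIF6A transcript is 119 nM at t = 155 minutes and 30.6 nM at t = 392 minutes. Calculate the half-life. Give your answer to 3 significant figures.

121 minutes

Over Δt = 392 − 155 = 237 minutes, the level fell by a factor of 119/30.6 ≈ 3.8889.
n = log₂(3.8889) ≈ 1.9594 half-lives, so t½ = 237/1.9594 ≈ 120.96 minutes.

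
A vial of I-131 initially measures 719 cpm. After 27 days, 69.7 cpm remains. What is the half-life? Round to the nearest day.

8 days

A/A₀ = 69.7/719 ≈ 0.09694.
n = log₂(10.316) ≈ 3.3668 half-lives elapsed in 27 days.
t½ = 27/3.3668 ≈ 8.0196 days.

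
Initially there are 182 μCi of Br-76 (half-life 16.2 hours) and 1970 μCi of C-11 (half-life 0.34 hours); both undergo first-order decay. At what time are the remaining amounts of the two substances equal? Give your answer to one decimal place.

Set 182·(1/2)^(t/16.2) = 1970·(1/2)^(t/0.34).
Taking log₂: log₂(182/1970) = t·(1/16.2 − 1/0.34).
log₂(0.092386) = -3.4362; 1/16.2 − 1/0.34 = -2.8794.
t = -3.4362 / -2.8794 ≈ 1.1933 hours.

1.2 hours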